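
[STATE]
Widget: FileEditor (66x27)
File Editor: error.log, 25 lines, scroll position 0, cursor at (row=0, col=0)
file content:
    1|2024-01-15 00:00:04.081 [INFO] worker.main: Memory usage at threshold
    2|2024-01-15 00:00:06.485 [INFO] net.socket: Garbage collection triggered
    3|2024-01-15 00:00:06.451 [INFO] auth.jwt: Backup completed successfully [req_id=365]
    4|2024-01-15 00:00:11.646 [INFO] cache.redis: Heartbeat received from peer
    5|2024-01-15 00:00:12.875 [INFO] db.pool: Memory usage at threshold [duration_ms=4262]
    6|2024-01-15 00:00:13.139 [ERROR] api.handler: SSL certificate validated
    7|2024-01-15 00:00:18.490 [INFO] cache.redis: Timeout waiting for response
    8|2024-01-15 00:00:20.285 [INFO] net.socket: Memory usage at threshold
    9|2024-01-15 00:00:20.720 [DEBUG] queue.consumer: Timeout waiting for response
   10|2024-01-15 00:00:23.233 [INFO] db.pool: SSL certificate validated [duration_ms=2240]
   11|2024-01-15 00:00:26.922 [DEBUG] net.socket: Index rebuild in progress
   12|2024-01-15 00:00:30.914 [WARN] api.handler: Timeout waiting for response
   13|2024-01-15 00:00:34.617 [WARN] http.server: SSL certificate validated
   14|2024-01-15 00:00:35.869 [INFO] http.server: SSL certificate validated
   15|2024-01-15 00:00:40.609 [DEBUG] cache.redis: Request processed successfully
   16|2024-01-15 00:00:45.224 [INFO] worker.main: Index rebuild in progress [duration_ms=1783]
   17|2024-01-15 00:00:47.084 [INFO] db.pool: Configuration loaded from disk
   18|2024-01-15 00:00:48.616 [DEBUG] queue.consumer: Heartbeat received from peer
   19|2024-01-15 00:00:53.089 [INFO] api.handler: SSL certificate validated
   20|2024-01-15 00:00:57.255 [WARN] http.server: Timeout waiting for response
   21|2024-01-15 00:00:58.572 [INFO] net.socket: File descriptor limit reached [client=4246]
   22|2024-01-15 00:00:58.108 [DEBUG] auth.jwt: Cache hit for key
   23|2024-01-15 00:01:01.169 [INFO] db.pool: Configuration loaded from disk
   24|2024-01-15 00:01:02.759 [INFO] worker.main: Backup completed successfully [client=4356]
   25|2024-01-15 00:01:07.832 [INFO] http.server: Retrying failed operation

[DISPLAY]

█024-01-15 00:00:04.081 [INFO] worker.main: Memory usage at thres▲
2024-01-15 00:00:06.485 [INFO] net.socket: Garbage collection tri█
2024-01-15 00:00:06.451 [INFO] auth.jwt: Backup completed success░
2024-01-15 00:00:11.646 [INFO] cache.redis: Heartbeat received fr░
2024-01-15 00:00:12.875 [INFO] db.pool: Memory usage at threshold░
2024-01-15 00:00:13.139 [ERROR] api.handler: SSL certificate vali░
2024-01-15 00:00:18.490 [INFO] cache.redis: Timeout waiting for r░
2024-01-15 00:00:20.285 [INFO] net.socket: Memory usage at thresh░
2024-01-15 00:00:20.720 [DEBUG] queue.consumer: Timeout waiting f░
2024-01-15 00:00:23.233 [INFO] db.pool: SSL certificate validated░
2024-01-15 00:00:26.922 [DEBUG] net.socket: Index rebuild in prog░
2024-01-15 00:00:30.914 [WARN] api.handler: Timeout waiting for r░
2024-01-15 00:00:34.617 [WARN] http.server: SSL certificate valid░
2024-01-15 00:00:35.869 [INFO] http.server: SSL certificate valid░
2024-01-15 00:00:40.609 [DEBUG] cache.redis: Request processed su░
2024-01-15 00:00:45.224 [INFO] worker.main: Index rebuild in prog░
2024-01-15 00:00:47.084 [INFO] db.pool: Configuration loaded from░
2024-01-15 00:00:48.616 [DEBUG] queue.consumer: Heartbeat receive░
2024-01-15 00:00:53.089 [INFO] api.handler: SSL certificate valid░
2024-01-15 00:00:57.255 [WARN] http.server: Timeout waiting for r░
2024-01-15 00:00:58.572 [INFO] net.socket: File descriptor limit ░
2024-01-15 00:00:58.108 [DEBUG] auth.jwt: Cache hit for key      ░
2024-01-15 00:01:01.169 [INFO] db.pool: Configuration loaded from░
2024-01-15 00:01:02.759 [INFO] worker.main: Backup completed succ░
2024-01-15 00:01:07.832 [INFO] http.server: Retrying failed opera░
                                                                 ░
                                                                 ▼


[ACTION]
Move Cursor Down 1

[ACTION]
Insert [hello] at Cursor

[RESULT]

2024-01-15 00:00:04.081 [INFO] worker.main: Memory usage at thres▲
hello█024-01-15 00:00:06.485 [INFO] net.socket: Garbage collectio█
2024-01-15 00:00:06.451 [INFO] auth.jwt: Backup completed success░
2024-01-15 00:00:11.646 [INFO] cache.redis: Heartbeat received fr░
2024-01-15 00:00:12.875 [INFO] db.pool: Memory usage at threshold░
2024-01-15 00:00:13.139 [ERROR] api.handler: SSL certificate vali░
2024-01-15 00:00:18.490 [INFO] cache.redis: Timeout waiting for r░
2024-01-15 00:00:20.285 [INFO] net.socket: Memory usage at thresh░
2024-01-15 00:00:20.720 [DEBUG] queue.consumer: Timeout waiting f░
2024-01-15 00:00:23.233 [INFO] db.pool: SSL certificate validated░
2024-01-15 00:00:26.922 [DEBUG] net.socket: Index rebuild in prog░
2024-01-15 00:00:30.914 [WARN] api.handler: Timeout waiting for r░
2024-01-15 00:00:34.617 [WARN] http.server: SSL certificate valid░
2024-01-15 00:00:35.869 [INFO] http.server: SSL certificate valid░
2024-01-15 00:00:40.609 [DEBUG] cache.redis: Request processed su░
2024-01-15 00:00:45.224 [INFO] worker.main: Index rebuild in prog░
2024-01-15 00:00:47.084 [INFO] db.pool: Configuration loaded from░
2024-01-15 00:00:48.616 [DEBUG] queue.consumer: Heartbeat receive░
2024-01-15 00:00:53.089 [INFO] api.handler: SSL certificate valid░
2024-01-15 00:00:57.255 [WARN] http.server: Timeout waiting for r░
2024-01-15 00:00:58.572 [INFO] net.socket: File descriptor limit ░
2024-01-15 00:00:58.108 [DEBUG] auth.jwt: Cache hit for key      ░
2024-01-15 00:01:01.169 [INFO] db.pool: Configuration loaded from░
2024-01-15 00:01:02.759 [INFO] worker.main: Backup completed succ░
2024-01-15 00:01:07.832 [INFO] http.server: Retrying failed opera░
                                                                 ░
                                                                 ▼


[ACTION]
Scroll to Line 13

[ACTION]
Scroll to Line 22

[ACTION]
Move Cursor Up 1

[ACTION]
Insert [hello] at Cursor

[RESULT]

2024-hello█1-15 00:00:04.081 [INFO] worker.main: Memory usage at ▲
hello2024-01-15 00:00:06.485 [INFO] net.socket: Garbage collectio█
2024-01-15 00:00:06.451 [INFO] auth.jwt: Backup completed success░
2024-01-15 00:00:11.646 [INFO] cache.redis: Heartbeat received fr░
2024-01-15 00:00:12.875 [INFO] db.pool: Memory usage at threshold░
2024-01-15 00:00:13.139 [ERROR] api.handler: SSL certificate vali░
2024-01-15 00:00:18.490 [INFO] cache.redis: Timeout waiting for r░
2024-01-15 00:00:20.285 [INFO] net.socket: Memory usage at thresh░
2024-01-15 00:00:20.720 [DEBUG] queue.consumer: Timeout waiting f░
2024-01-15 00:00:23.233 [INFO] db.pool: SSL certificate validated░
2024-01-15 00:00:26.922 [DEBUG] net.socket: Index rebuild in prog░
2024-01-15 00:00:30.914 [WARN] api.handler: Timeout waiting for r░
2024-01-15 00:00:34.617 [WARN] http.server: SSL certificate valid░
2024-01-15 00:00:35.869 [INFO] http.server: SSL certificate valid░
2024-01-15 00:00:40.609 [DEBUG] cache.redis: Request processed su░
2024-01-15 00:00:45.224 [INFO] worker.main: Index rebuild in prog░
2024-01-15 00:00:47.084 [INFO] db.pool: Configuration loaded from░
2024-01-15 00:00:48.616 [DEBUG] queue.consumer: Heartbeat receive░
2024-01-15 00:00:53.089 [INFO] api.handler: SSL certificate valid░
2024-01-15 00:00:57.255 [WARN] http.server: Timeout waiting for r░
2024-01-15 00:00:58.572 [INFO] net.socket: File descriptor limit ░
2024-01-15 00:00:58.108 [DEBUG] auth.jwt: Cache hit for key      ░
2024-01-15 00:01:01.169 [INFO] db.pool: Configuration loaded from░
2024-01-15 00:01:02.759 [INFO] worker.main: Backup completed succ░
2024-01-15 00:01:07.832 [INFO] http.server: Retrying failed opera░
                                                                 ░
                                                                 ▼


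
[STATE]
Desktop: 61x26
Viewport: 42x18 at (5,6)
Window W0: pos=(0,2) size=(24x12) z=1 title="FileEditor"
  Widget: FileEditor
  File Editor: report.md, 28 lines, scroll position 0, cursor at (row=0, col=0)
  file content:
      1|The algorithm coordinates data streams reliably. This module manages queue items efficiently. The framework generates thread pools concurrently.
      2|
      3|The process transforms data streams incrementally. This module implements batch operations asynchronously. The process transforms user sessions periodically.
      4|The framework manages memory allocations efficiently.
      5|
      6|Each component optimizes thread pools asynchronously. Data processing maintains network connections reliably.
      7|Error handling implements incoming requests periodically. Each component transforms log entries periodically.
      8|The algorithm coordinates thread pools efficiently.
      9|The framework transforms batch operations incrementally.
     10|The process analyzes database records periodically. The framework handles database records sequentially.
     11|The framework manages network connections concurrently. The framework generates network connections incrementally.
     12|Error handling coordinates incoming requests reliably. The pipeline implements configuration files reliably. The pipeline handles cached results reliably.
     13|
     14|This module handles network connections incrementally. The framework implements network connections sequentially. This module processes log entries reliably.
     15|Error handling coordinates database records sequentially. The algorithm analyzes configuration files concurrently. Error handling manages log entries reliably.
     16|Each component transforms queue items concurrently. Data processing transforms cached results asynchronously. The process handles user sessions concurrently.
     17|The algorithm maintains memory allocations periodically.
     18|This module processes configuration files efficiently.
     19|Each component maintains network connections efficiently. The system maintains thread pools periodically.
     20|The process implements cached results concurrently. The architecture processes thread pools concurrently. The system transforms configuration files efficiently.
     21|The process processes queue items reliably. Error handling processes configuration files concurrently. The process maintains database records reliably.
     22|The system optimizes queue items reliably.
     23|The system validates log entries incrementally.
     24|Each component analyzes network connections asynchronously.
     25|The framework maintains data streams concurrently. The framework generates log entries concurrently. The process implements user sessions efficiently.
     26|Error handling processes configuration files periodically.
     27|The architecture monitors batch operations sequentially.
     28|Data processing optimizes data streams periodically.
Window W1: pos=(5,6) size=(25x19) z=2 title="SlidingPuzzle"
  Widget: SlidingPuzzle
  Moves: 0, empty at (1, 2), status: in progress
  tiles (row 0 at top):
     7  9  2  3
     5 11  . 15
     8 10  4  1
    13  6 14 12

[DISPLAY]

┏━━━━━━━━━━━━━━━━━━━━━━━┓                 
┃ SlidingPuzzle         ┃                 
┠───────────────────────┨                 
┃┌────┬────┬────┬────┐  ┃                 
┃│  7 │  9 │  2 │  3 │  ┃                 
┃├────┼────┼────┼────┤  ┃                 
┃│  5 │ 11 │    │ 15 │  ┃                 
┃├────┼────┼────┼────┤  ┃                 
┃│  8 │ 10 │  4 │  1 │  ┃                 
┃├────┼────┼────┼────┤  ┃                 
┃│ 13 │  6 │ 14 │ 12 │  ┃                 
┃└────┴────┴────┴────┘  ┃                 
┃Moves: 0               ┃                 
┃                       ┃                 
┃                       ┃                 
┃                       ┃                 
┃                       ┃                 
┃                       ┃                 


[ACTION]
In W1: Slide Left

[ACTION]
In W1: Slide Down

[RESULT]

┏━━━━━━━━━━━━━━━━━━━━━━━┓                 
┃ SlidingPuzzle         ┃                 
┠───────────────────────┨                 
┃┌────┬────┬────┬────┐  ┃                 
┃│  7 │  9 │  2 │    │  ┃                 
┃├────┼────┼────┼────┤  ┃                 
┃│  5 │ 11 │ 15 │  3 │  ┃                 
┃├────┼────┼────┼────┤  ┃                 
┃│  8 │ 10 │  4 │  1 │  ┃                 
┃├────┼────┼────┼────┤  ┃                 
┃│ 13 │  6 │ 14 │ 12 │  ┃                 
┃└────┴────┴────┴────┘  ┃                 
┃Moves: 2               ┃                 
┃                       ┃                 
┃                       ┃                 
┃                       ┃                 
┃                       ┃                 
┃                       ┃                 


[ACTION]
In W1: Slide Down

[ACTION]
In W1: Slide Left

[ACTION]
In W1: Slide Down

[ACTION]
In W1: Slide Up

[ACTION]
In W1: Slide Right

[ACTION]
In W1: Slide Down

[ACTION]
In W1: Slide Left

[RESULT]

┏━━━━━━━━━━━━━━━━━━━━━━━┓                 
┃ SlidingPuzzle         ┃                 
┠───────────────────────┨                 
┃┌────┬────┬────┬────┐  ┃                 
┃│  7 │  9 │  3 │    │  ┃                 
┃├────┼────┼────┼────┤  ┃                 
┃│  5 │ 11 │  2 │ 15 │  ┃                 
┃├────┼────┼────┼────┤  ┃                 
┃│  8 │ 10 │  4 │  1 │  ┃                 
┃├────┼────┼────┼────┤  ┃                 
┃│ 13 │  6 │ 14 │ 12 │  ┃                 
┃└────┴────┴────┴────┘  ┃                 
┃Moves: 6               ┃                 
┃                       ┃                 
┃                       ┃                 
┃                       ┃                 
┃                       ┃                 
┃                       ┃                 


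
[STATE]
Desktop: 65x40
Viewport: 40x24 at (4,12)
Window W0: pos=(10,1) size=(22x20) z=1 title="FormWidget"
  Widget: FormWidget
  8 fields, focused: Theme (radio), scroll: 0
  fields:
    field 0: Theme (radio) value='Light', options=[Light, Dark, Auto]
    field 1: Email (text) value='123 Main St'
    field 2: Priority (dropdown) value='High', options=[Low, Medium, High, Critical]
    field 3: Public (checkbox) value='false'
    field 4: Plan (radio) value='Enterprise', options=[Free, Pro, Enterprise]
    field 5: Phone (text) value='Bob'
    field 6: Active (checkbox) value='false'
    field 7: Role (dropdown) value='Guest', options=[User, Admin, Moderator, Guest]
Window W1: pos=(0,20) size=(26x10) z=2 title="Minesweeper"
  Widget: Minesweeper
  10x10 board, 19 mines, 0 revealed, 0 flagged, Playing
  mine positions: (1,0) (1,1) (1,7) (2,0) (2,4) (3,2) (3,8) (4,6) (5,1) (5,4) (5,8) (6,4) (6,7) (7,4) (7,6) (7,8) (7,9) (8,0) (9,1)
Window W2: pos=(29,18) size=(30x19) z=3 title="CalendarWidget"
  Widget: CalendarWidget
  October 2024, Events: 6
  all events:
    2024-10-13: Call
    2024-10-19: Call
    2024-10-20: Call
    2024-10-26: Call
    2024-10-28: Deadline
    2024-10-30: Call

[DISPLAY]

      ┃                    ┃            
      ┃                    ┃            
      ┃                    ┃            
      ┃                    ┃            
      ┃                    ┃            
      ┃                    ┃            
      ┃                  ┏━━━━━━━━━━━━━━
      ┃                  ┃ CalendarWidge
━━━━━━━━━━━━━━━━━━━━━┓━━━┠──────────────
nesweeper            ┃   ┃        Octobe
─────────────────────┨   ┃Mo Tu We Th Fr
■■■■■■■              ┃   ┃    1  2  3  4
■■■■■■■              ┃   ┃ 7  8  9 10 11
■■■■■■■              ┃   ┃14 15 16 17 18
■■■■■■■              ┃   ┃21 22 23 24 25
■■■■■■■              ┃   ┃28* 29 30* 31 
■■■■■■■              ┃   ┃              
━━━━━━━━━━━━━━━━━━━━━┛   ┃              
                         ┃              
                         ┃              
                         ┃              
                         ┃              
                         ┃              
                         ┃              


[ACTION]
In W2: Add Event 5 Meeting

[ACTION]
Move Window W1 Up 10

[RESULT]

─────────────────────┨     ┃            
■■■■■■■              ┃     ┃            
■■■■■■■              ┃     ┃            
■■■■■■■              ┃     ┃            
■■■■■■■              ┃     ┃            
■■■■■■■              ┃     ┃            
■■■■■■■              ┃   ┏━━━━━━━━━━━━━━
━━━━━━━━━━━━━━━━━━━━━┛   ┃ CalendarWidge
      ┗━━━━━━━━━━━━━━━━━━┠──────────────
                         ┃        Octobe
                         ┃Mo Tu We Th Fr
                         ┃    1  2  3  4
                         ┃ 7  8  9 10 11
                         ┃14 15 16 17 18
                         ┃21 22 23 24 25
                         ┃28* 29 30* 31 
                         ┃              
                         ┃              
                         ┃              
                         ┃              
                         ┃              
                         ┃              
                         ┃              
                         ┃              


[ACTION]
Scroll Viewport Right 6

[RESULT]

───────────────┨     ┃                  
■              ┃     ┃                  
■              ┃     ┃                  
■              ┃     ┃                  
■              ┃     ┃                  
■              ┃     ┃                  
■              ┃   ┏━━━━━━━━━━━━━━━━━━━━
━━━━━━━━━━━━━━━┛   ┃ CalendarWidget     
┗━━━━━━━━━━━━━━━━━━┠────────────────────
                   ┃        October 2024
                   ┃Mo Tu We Th Fr Sa Su
                   ┃    1  2  3  4  5*  
                   ┃ 7  8  9 10 11 12 13
                   ┃14 15 16 17 18 19* 2
                   ┃21 22 23 24 25 26* 2
                   ┃28* 29 30* 31       
                   ┃                    
                   ┃                    
                   ┃                    
                   ┃                    
                   ┃                    
                   ┃                    
                   ┃                    
                   ┃                    


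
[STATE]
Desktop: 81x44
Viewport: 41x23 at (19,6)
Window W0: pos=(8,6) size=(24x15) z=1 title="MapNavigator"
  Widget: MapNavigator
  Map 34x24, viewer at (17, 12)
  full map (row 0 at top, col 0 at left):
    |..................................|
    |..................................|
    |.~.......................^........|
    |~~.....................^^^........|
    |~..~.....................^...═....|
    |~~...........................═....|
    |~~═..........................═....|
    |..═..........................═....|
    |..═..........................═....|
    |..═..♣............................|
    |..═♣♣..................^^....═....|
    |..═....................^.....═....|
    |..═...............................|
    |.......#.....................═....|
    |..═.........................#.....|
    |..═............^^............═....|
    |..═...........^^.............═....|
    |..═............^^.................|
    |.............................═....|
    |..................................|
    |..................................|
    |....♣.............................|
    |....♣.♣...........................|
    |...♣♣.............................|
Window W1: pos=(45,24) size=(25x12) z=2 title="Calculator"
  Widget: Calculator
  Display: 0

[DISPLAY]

━━━━━━━━━━━━┓                            
tor         ┃                            
────────────┨                            
............┃                            
............┃                            
............┃                            
.......^^...┃                            
.......^....┃                            
.@..........┃                            
............┃                            
............┃                            
^...........┃                            
............┃                            
^...........┃                            
━━━━━━━━━━━━┛                            
                                         
                                         
                                         
                          ┏━━━━━━━━━━━━━━
                          ┃ Calculator   
                          ┠──────────────
                          ┃              
                          ┃┌───┬───┬───┬─


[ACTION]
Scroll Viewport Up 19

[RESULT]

                                         
                                         
                                         
                                         
                                         
                                         
━━━━━━━━━━━━┓                            
tor         ┃                            
────────────┨                            
............┃                            
............┃                            
............┃                            
.......^^...┃                            
.......^....┃                            
.@..........┃                            
............┃                            
............┃                            
^...........┃                            
............┃                            
^...........┃                            
━━━━━━━━━━━━┛                            
                                         
                                         


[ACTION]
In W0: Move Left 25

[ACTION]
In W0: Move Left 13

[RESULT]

                                         
                                         
                                         
                                         
                                         
                                         
━━━━━━━━━━━━┓                            
tor         ┃                            
────────────┨                            
 ..═........┃                            
 ..═........┃                            
 ..═..♣.....┃                            
 ..═♣♣......┃                            
 ..═........┃                            
 @.═........┃                            
 .......#...┃                            
 ..═........┃                            
 ..═........┃                            
 ..═........┃                            
 ..═........┃                            
━━━━━━━━━━━━┛                            
                                         
                                         


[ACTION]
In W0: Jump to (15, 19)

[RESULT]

                                         
                                         
                                         
                                         
                                         
                                         
━━━━━━━━━━━━┓                            
tor         ┃                            
────────────┨                            
............┃                            
.^^.........┃                            
^^..........┃                            
.^^.........┃                            
............┃                            
.@..........┃                            
............┃                            
............┃                            
............┃                            
............┃                            
            ┃                            
━━━━━━━━━━━━┛                            
                                         
                                         


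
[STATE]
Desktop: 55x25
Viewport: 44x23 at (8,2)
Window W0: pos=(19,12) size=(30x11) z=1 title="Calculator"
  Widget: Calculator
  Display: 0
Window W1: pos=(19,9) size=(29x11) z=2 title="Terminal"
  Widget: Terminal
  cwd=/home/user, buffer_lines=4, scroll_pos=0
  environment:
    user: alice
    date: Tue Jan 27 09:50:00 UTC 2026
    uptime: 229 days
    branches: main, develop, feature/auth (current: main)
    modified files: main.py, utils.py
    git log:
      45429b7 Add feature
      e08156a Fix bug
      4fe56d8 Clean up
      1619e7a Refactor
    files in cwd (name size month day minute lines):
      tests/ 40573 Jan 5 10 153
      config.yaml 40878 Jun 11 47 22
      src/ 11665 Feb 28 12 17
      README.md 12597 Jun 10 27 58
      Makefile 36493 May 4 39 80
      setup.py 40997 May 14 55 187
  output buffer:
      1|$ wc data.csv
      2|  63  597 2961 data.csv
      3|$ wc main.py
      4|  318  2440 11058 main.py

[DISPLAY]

                                            
                                            
                                            
                                            
                                            
                                            
                                            
           ┏━━━━━━━━━━━━━━━━━━━━━━━━━━━┓    
           ┃ Terminal                  ┃    
           ┠───────────────────────────┨    
           ┃$ wc data.csv              ┃┓   
           ┃  63  597 2961 data.csv    ┃┃   
           ┃$ wc main.py               ┃┨   
           ┃  318  2440 11058 main.py  ┃┃   
           ┃$ █                        ┃┃   
           ┃                           ┃┃   
           ┃                           ┃┃   
           ┗━━━━━━━━━━━━━━━━━━━━━━━━━━━┛┃   
           ┃├───┼───┼───┼───┤           ┃   
           ┃│ 1 │ 2 │ 3 │ - │           ┃   
           ┗━━━━━━━━━━━━━━━━━━━━━━━━━━━━┛   
                                            
                                            


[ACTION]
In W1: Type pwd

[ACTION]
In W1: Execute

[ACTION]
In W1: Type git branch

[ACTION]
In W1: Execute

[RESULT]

                                            
                                            
                                            
                                            
                                            
                                            
                                            
           ┏━━━━━━━━━━━━━━━━━━━━━━━━━━━┓    
           ┃ Terminal                  ┃    
           ┠───────────────────────────┨    
           ┃$ pwd                      ┃┓   
           ┃/home/user                 ┃┃   
           ┃$ git branch               ┃┨   
           ┃* main                     ┃┃   
           ┃  develop                  ┃┃   
           ┃  feature/auth             ┃┃   
           ┃$ █                        ┃┃   
           ┗━━━━━━━━━━━━━━━━━━━━━━━━━━━┛┃   
           ┃├───┼───┼───┼───┤           ┃   
           ┃│ 1 │ 2 │ 3 │ - │           ┃   
           ┗━━━━━━━━━━━━━━━━━━━━━━━━━━━━┛   
                                            
                                            


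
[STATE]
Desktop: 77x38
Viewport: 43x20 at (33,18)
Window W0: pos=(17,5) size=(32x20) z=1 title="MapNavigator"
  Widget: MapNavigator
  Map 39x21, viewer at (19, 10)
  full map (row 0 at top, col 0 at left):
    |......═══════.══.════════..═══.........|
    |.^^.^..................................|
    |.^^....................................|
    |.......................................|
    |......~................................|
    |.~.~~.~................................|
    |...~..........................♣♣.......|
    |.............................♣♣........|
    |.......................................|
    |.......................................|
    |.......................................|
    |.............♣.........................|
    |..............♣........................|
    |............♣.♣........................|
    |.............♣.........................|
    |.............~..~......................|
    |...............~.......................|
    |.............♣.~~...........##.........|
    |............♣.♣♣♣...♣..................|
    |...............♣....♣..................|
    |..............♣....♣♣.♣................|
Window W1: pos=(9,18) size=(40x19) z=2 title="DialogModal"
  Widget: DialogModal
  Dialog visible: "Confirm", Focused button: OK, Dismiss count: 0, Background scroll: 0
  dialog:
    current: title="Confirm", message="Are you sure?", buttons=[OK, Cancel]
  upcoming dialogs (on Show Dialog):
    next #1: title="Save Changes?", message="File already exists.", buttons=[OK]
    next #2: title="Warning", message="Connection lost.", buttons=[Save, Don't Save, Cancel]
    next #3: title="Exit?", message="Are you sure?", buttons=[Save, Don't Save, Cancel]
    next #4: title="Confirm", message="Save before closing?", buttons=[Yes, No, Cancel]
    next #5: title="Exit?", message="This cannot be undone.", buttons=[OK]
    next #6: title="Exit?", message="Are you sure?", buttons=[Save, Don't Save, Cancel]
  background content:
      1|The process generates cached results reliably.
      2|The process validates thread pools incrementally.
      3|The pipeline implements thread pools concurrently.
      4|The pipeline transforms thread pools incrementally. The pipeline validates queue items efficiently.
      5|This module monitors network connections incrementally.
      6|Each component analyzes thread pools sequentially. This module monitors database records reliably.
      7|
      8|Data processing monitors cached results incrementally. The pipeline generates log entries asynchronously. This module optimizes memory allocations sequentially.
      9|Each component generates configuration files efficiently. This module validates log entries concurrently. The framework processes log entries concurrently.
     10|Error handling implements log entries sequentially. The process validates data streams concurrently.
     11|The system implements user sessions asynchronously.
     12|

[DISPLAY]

━━━━━━━━━━━━━━━┓                           
               ┃                           
───────────────┨                           
ached results r┃                           
hread pools inc┃                           
 thread pools c┃                           
 thread pools i┃                           
twork connectio┃                           
───┐ead pools s┃                           
   │           ┃                           
e? │ched result┃                           
l  │nfiguration┃                           
───┘og entries ┃                           
ser sessions as┃                           
               ┃                           
               ┃                           
               ┃                           
               ┃                           
━━━━━━━━━━━━━━━┛                           
                                           


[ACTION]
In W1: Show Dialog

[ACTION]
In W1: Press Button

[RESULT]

━━━━━━━━━━━━━━━┓                           
               ┃                           
───────────────┨                           
ached results r┃                           
hread pools inc┃                           
 thread pools c┃                           
 thread pools i┃                           
twork connectio┃                           
 thread pools s┃                           
               ┃                           
s cached result┃                           
s configuration┃                           
ts log entries ┃                           
ser sessions as┃                           
               ┃                           
               ┃                           
               ┃                           
               ┃                           
━━━━━━━━━━━━━━━┛                           
                                           


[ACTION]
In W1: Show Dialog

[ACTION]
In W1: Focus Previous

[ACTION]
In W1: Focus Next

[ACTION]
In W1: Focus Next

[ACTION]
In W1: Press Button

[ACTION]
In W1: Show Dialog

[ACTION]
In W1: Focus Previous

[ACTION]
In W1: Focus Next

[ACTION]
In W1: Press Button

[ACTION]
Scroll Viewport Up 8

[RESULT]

...............┃                           
...............┃                           
...........♣♣..┃                           
..........♣♣...┃                           
...............┃                           
...............┃                           
@..............┃                           
...............┃                           
━━━━━━━━━━━━━━━┓                           
               ┃                           
───────────────┨                           
ached results r┃                           
hread pools inc┃                           
 thread pools c┃                           
 thread pools i┃                           
twork connectio┃                           
 thread pools s┃                           
               ┃                           
s cached result┃                           
s configuration┃                           


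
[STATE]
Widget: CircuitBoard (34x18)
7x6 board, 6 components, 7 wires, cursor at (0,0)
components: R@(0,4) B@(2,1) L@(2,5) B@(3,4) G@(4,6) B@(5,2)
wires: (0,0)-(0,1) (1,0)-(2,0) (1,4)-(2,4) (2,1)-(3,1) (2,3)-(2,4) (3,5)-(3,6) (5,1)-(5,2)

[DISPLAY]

   0 1 2 3 4 5 6                  
0  [.]─ ·           R             
                                  
1   ·               ·             
    │               │             
2   ·   B       · ─ ·   L         
        │                         
3       ·           B   · ─ ·     
                                  
4                           G     
                                  
5       · ─ B                     
Cursor: (0,0)                     
                                  
                                  
                                  
                                  
                                  


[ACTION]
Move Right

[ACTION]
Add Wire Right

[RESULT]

   0 1 2 3 4 5 6                  
0   · ─[.]─ ·       R             
                                  
1   ·               ·             
    │               │             
2   ·   B       · ─ ·   L         
        │                         
3       ·           B   · ─ ·     
                                  
4                           G     
                                  
5       · ─ B                     
Cursor: (0,1)                     
                                  
                                  
                                  
                                  
                                  


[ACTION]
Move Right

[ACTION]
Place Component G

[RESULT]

   0 1 2 3 4 5 6                  
0   · ─ · ─[G]      R             
                                  
1   ·               ·             
    │               │             
2   ·   B       · ─ ·   L         
        │                         
3       ·           B   · ─ ·     
                                  
4                           G     
                                  
5       · ─ B                     
Cursor: (0,2)                     
                                  
                                  
                                  
                                  
                                  


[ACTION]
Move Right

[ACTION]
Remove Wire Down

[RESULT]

   0 1 2 3 4 5 6                  
0   · ─ · ─ G  [.]  R             
                                  
1   ·               ·             
    │               │             
2   ·   B       · ─ ·   L         
        │                         
3       ·           B   · ─ ·     
                                  
4                           G     
                                  
5       · ─ B                     
Cursor: (0,3)                     
                                  
                                  
                                  
                                  
                                  


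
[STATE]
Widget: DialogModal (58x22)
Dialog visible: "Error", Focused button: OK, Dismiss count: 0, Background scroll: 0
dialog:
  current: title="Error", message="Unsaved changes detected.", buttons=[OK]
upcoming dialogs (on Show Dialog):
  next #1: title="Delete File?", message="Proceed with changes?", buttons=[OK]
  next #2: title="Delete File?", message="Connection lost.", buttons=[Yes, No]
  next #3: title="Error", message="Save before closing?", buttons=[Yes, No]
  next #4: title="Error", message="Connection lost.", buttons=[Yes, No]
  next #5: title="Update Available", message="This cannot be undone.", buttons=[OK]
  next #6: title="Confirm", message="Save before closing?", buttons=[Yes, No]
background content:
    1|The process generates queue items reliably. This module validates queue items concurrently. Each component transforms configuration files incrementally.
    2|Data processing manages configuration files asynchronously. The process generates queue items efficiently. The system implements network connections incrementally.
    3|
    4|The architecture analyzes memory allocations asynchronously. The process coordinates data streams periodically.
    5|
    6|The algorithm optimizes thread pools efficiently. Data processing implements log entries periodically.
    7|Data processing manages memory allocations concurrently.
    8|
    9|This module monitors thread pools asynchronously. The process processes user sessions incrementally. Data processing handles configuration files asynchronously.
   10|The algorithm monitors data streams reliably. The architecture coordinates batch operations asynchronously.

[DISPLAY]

The process generates queue items reliably. This module va
Data processing manages configuration files asynchronously
                                                          
The architecture analyzes memory allocations asynchronousl
                                                          
The algorithm optimizes thread pools efficiently. Data pro
Data processing manages memory allocations concurrently.  
                                                          
This module mo┌───────────────────────────┐ously. The proc
The algorithm │           Error           │y. The architec
              │ Unsaved changes detected. │               
              │            [OK]           │               
              └───────────────────────────┘               
                                                          
                                                          
                                                          
                                                          
                                                          
                                                          
                                                          
                                                          
                                                          


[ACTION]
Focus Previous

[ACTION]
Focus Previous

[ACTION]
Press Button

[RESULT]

The process generates queue items reliably. This module va
Data processing manages configuration files asynchronously
                                                          
The architecture analyzes memory allocations asynchronousl
                                                          
The algorithm optimizes thread pools efficiently. Data pro
Data processing manages memory allocations concurrently.  
                                                          
This module monitors thread pools asynchronously. The proc
The algorithm monitors data streams reliably. The architec
                                                          
                                                          
                                                          
                                                          
                                                          
                                                          
                                                          
                                                          
                                                          
                                                          
                                                          
                                                          


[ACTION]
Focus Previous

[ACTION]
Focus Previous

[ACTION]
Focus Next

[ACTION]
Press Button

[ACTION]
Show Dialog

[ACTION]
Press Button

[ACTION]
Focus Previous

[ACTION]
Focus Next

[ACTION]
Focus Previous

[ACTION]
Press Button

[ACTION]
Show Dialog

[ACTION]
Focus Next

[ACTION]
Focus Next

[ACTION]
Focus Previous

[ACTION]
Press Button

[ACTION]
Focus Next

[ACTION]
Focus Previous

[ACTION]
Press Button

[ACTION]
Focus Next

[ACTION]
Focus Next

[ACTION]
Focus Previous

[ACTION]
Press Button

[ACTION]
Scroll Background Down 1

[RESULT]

Data processing manages configuration files asynchronously
                                                          
The architecture analyzes memory allocations asynchronousl
                                                          
The algorithm optimizes thread pools efficiently. Data pro
Data processing manages memory allocations concurrently.  
                                                          
This module monitors thread pools asynchronously. The proc
The algorithm monitors data streams reliably. The architec
                                                          
                                                          
                                                          
                                                          
                                                          
                                                          
                                                          
                                                          
                                                          
                                                          
                                                          
                                                          
                                                          
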